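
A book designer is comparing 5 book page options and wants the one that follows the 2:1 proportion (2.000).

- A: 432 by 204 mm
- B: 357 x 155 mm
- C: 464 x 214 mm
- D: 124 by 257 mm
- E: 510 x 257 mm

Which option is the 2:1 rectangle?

Ratios (long/short): A ≈ 2.118; B ≈ 2.303; C ≈ 2.168; D ≈ 2.073; E ≈ 1.984.
2:1 ≈ 2.000; option E is nearest (Δ 0.016).

E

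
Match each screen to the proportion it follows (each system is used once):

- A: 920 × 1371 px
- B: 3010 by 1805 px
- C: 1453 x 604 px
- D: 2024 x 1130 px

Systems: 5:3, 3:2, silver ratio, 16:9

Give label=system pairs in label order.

A=3:2, B=5:3, C=silver ratio, D=16:9

A = 1371/920 ≈ 1.490 → 3:2 (1.500)
B = 3010/1805 ≈ 1.668 → 5:3 (1.667)
C = 1453/604 ≈ 2.406 → silver ratio (2.414)
D = 2024/1130 ≈ 1.791 → 16:9 (1.778)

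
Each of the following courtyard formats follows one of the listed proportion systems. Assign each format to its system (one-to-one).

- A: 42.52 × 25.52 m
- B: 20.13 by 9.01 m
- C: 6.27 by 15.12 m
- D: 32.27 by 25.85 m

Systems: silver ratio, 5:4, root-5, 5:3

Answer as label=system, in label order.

A = 42.52/25.52 ≈ 1.666 → 5:3 (1.667)
B = 20.13/9.01 ≈ 2.234 → root-5 (2.236)
C = 15.12/6.27 ≈ 2.411 → silver ratio (2.414)
D = 32.27/25.85 ≈ 1.248 → 5:4 (1.250)

A=5:3, B=root-5, C=silver ratio, D=5:4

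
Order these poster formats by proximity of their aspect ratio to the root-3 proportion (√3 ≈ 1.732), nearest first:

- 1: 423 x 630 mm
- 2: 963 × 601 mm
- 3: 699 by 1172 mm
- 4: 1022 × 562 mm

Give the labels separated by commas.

Ratios: 1 = 630 / 423 ≈ 1.489; 2 = 963 / 601 ≈ 1.602; 3 = 1172 / 699 ≈ 1.677; 4 = 1022 / 562 ≈ 1.819.
|Δ from 1.732|: 1 0.243; 2 0.130; 3 0.055; 4 0.087.

3, 4, 2, 1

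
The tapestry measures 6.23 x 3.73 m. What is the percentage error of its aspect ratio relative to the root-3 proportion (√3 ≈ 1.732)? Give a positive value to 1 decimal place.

Ratio = 6.23 / 3.73 ≈ 1.6702.
Ideal root-3 ≈ 1.7321. |1.6702 − 1.7321| / 1.7321 ≈ 3.57% → 3.6%.

3.6%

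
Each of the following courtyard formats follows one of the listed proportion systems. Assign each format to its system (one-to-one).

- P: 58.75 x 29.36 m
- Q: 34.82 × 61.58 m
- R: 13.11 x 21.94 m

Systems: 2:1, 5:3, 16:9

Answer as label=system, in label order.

P = 58.75/29.36 ≈ 2.001 → 2:1 (2.000)
Q = 61.58/34.82 ≈ 1.769 → 16:9 (1.778)
R = 21.94/13.11 ≈ 1.674 → 5:3 (1.667)

P=2:1, Q=16:9, R=5:3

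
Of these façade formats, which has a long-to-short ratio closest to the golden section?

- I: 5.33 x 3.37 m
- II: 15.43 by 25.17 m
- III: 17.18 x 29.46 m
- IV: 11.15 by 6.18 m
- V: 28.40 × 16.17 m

II

Target golden ratio ≈ 1.618.
I: 1.582 (Δ0.036)  II: 1.631 (Δ0.013)  III: 1.715 (Δ0.097)  IV: 1.804 (Δ0.186)  V: 1.756 (Δ0.138)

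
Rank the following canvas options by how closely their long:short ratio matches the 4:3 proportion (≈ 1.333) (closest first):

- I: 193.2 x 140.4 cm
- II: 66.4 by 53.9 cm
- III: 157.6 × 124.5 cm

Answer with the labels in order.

Ratios: I = 193.2 / 140.4 ≈ 1.376; II = 66.4 / 53.9 ≈ 1.232; III = 157.6 / 124.5 ≈ 1.266.
|Δ from 1.333|: I 0.043; II 0.101; III 0.067.

I, III, II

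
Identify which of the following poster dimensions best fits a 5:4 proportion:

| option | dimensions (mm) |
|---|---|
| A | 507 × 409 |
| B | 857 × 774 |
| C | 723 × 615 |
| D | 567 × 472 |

A

Target 5:4 ≈ 1.250.
A: 1.240 (Δ0.010)  B: 1.107 (Δ0.143)  C: 1.176 (Δ0.074)  D: 1.201 (Δ0.049)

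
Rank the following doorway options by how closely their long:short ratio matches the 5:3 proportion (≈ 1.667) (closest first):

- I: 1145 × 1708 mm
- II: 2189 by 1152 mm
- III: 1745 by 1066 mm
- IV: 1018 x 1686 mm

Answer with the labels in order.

Ratios: I = 1708 / 1145 ≈ 1.492; II = 2189 / 1152 ≈ 1.900; III = 1745 / 1066 ≈ 1.637; IV = 1686 / 1018 ≈ 1.656.
|Δ from 1.667|: I 0.175; II 0.233; III 0.030; IV 0.011.

IV, III, I, II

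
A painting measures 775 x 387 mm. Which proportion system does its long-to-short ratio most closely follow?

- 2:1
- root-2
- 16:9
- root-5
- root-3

2:1

Ratio = 775 / 387 ≈ 2.003.
Distances: 2:1 2.000 (Δ 0.003); root-2 1.414 (Δ 0.589); 16:9 1.778 (Δ 0.225); root-5 2.236 (Δ 0.233); root-3 1.732 (Δ 0.271).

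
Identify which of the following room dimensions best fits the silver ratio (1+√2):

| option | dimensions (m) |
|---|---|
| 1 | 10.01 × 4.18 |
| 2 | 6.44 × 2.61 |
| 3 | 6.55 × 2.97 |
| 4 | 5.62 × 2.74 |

Target silver ratio ≈ 2.414.
1: 2.395 (Δ0.019)  2: 2.467 (Δ0.053)  3: 2.205 (Δ0.209)  4: 2.051 (Δ0.363)

1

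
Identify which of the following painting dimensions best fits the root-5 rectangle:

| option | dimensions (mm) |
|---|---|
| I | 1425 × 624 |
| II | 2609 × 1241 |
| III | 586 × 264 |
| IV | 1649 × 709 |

Ratios (long/short): I ≈ 2.284; II ≈ 2.102; III ≈ 2.220; IV ≈ 2.326.
root-5 ≈ 2.236; option III is nearest (Δ 0.016).

III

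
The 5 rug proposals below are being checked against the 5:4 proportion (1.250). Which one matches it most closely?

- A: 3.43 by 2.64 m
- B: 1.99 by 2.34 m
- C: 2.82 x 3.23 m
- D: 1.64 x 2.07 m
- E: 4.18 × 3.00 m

Ratios (long/short): A ≈ 1.299; B ≈ 1.176; C ≈ 1.145; D ≈ 1.262; E ≈ 1.393.
5:4 ≈ 1.250; option D is nearest (Δ 0.012).

D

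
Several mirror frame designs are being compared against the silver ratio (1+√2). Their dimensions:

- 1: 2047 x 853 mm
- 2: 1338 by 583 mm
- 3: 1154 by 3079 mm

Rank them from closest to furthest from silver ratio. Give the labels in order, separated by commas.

1: 2047/853 ≈ 2.400 → |2.400 − 2.414| = 0.014
2: 1338/583 ≈ 2.295 → |2.295 − 2.414| = 0.119
3: 3079/1154 ≈ 2.668 → |2.668 − 2.414| = 0.254

1, 2, 3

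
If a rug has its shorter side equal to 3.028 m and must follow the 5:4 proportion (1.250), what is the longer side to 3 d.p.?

5:4 = 1.25000.
Longer side = 3.028 × 1.25000 ≈ 3.78500 → 3.785 m.

3.785 m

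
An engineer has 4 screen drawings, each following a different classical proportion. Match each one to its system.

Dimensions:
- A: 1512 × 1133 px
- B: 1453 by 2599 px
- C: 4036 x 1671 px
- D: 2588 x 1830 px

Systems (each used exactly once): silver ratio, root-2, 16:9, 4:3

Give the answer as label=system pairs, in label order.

A=4:3, B=16:9, C=silver ratio, D=root-2

A = 1512/1133 ≈ 1.335 → 4:3 (1.333)
B = 2599/1453 ≈ 1.789 → 16:9 (1.778)
C = 4036/1671 ≈ 2.415 → silver ratio (2.414)
D = 2588/1830 ≈ 1.414 → root-2 (1.414)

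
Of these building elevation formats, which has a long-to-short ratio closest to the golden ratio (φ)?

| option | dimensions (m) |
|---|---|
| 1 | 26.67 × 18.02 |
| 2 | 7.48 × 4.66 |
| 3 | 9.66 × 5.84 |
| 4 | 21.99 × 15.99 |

Target golden ratio ≈ 1.618.
1: 1.480 (Δ0.138)  2: 1.605 (Δ0.013)  3: 1.654 (Δ0.036)  4: 1.375 (Δ0.243)

2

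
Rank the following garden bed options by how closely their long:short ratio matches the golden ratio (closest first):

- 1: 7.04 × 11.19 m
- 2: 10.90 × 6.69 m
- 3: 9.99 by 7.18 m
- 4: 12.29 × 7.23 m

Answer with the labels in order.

2, 1, 4, 3

1: 11.19/7.04 ≈ 1.589 → |1.589 − 1.618| = 0.029
2: 10.90/6.69 ≈ 1.629 → |1.629 − 1.618| = 0.011
3: 9.99/7.18 ≈ 1.391 → |1.391 − 1.618| = 0.227
4: 12.29/7.23 ≈ 1.700 → |1.700 − 1.618| = 0.082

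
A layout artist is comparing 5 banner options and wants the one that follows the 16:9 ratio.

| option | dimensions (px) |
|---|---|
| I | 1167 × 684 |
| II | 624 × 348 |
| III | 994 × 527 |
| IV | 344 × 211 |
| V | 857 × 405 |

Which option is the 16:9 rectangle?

II

Target 16:9 ≈ 1.778.
I: 1.706 (Δ0.072)  II: 1.793 (Δ0.015)  III: 1.886 (Δ0.108)  IV: 1.630 (Δ0.148)  V: 2.116 (Δ0.338)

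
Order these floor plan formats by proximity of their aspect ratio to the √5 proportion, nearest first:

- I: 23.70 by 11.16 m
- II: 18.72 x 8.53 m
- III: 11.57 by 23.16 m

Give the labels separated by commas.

I: 23.70/11.16 ≈ 2.124 → |2.124 − 2.236| = 0.112
II: 18.72/8.53 ≈ 2.195 → |2.195 − 2.236| = 0.041
III: 23.16/11.57 ≈ 2.002 → |2.002 − 2.236| = 0.234

II, I, III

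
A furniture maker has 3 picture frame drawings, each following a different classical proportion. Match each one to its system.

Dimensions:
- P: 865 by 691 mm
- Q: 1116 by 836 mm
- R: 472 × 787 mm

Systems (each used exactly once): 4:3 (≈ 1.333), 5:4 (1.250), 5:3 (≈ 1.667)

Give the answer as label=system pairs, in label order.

P = 865/691 ≈ 1.252 → 5:4 (1.250)
Q = 1116/836 ≈ 1.335 → 4:3 (1.333)
R = 787/472 ≈ 1.667 → 5:3 (1.667)

P=5:4, Q=4:3, R=5:3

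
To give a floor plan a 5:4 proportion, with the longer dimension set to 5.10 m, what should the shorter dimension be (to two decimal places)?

4.08 m

5:4 = 1.25000.
Shorter side = 5.10 ÷ 1.25000 ≈ 4.0800 → 4.08 m.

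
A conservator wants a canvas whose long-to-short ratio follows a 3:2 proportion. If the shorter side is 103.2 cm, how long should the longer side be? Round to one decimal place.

154.8 cm

3:2 = 1.50000.
Longer side = 103.2 × 1.50000 ≈ 154.800 → 154.8 cm.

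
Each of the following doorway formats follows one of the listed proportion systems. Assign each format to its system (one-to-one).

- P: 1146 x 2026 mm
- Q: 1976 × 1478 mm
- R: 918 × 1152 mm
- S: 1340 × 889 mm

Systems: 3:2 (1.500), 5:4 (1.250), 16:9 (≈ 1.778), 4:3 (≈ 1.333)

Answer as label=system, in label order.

P = 2026/1146 ≈ 1.768 → 16:9 (1.778)
Q = 1976/1478 ≈ 1.337 → 4:3 (1.333)
R = 1152/918 ≈ 1.255 → 5:4 (1.250)
S = 1340/889 ≈ 1.507 → 3:2 (1.500)

P=16:9, Q=4:3, R=5:4, S=3:2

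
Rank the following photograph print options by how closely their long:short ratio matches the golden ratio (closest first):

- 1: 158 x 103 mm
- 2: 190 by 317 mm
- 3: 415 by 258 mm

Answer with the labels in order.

Ratios: 1 = 158 / 103 ≈ 1.534; 2 = 317 / 190 ≈ 1.668; 3 = 415 / 258 ≈ 1.609.
|Δ from 1.618|: 1 0.084; 2 0.050; 3 0.009.

3, 2, 1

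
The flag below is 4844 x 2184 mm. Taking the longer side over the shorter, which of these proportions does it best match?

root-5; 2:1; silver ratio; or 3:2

root-5

4844/2184 ≈ 2.218. Nearest candidates are root-5 (2.236, off by 0.018) and silver ratio (2.414, off by 0.196).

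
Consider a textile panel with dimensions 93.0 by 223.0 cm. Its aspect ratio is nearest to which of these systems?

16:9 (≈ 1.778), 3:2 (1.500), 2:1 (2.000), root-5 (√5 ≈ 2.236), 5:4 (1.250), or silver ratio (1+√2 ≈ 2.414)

silver ratio

Ratio = 223.0 / 93.0 ≈ 2.398.
Distances: 16:9 1.778 (Δ 0.620); 3:2 1.500 (Δ 0.898); 2:1 2.000 (Δ 0.398); root-5 2.236 (Δ 0.162); 5:4 1.250 (Δ 1.148); silver ratio 2.414 (Δ 0.016).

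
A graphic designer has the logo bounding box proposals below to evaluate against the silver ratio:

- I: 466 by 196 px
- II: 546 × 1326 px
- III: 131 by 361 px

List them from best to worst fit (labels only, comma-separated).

Ratios: I = 466 / 196 ≈ 2.378; II = 1326 / 546 ≈ 2.429; III = 361 / 131 ≈ 2.756.
|Δ from 2.414|: I 0.036; II 0.015; III 0.342.

II, I, III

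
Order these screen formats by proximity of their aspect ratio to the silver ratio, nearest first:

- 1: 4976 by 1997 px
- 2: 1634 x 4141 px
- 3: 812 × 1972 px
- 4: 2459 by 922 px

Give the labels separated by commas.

3, 1, 2, 4

1: 4976/1997 ≈ 2.492 → |2.492 − 2.414| = 0.078
2: 4141/1634 ≈ 2.534 → |2.534 − 2.414| = 0.120
3: 1972/812 ≈ 2.429 → |2.429 − 2.414| = 0.015
4: 2459/922 ≈ 2.667 → |2.667 − 2.414| = 0.253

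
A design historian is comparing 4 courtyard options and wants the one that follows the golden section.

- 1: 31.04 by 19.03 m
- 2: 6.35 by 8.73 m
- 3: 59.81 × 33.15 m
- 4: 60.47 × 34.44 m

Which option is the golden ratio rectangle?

1

Ratios (long/short): 1 ≈ 1.631; 2 ≈ 1.375; 3 ≈ 1.804; 4 ≈ 1.756.
golden ratio ≈ 1.618; option 1 is nearest (Δ 0.013).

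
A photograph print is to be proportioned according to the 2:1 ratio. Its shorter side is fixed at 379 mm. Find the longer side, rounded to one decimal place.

2:1 = 2.00000.
Longer side = 379 × 2.00000 ≈ 758.000 → 758.0 mm.

758.0 mm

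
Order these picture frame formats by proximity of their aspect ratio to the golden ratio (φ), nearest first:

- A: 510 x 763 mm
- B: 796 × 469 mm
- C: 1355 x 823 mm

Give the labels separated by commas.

A: 763/510 ≈ 1.496 → |1.496 − 1.618| = 0.122
B: 796/469 ≈ 1.697 → |1.697 − 1.618| = 0.079
C: 1355/823 ≈ 1.646 → |1.646 − 1.618| = 0.028

C, B, A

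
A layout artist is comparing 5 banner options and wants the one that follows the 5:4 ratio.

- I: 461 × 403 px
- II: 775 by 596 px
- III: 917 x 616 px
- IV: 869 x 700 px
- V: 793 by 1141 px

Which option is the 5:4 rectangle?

IV

Ratios (long/short): I ≈ 1.144; II ≈ 1.300; III ≈ 1.489; IV ≈ 1.241; V ≈ 1.439.
5:4 ≈ 1.250; option IV is nearest (Δ 0.009).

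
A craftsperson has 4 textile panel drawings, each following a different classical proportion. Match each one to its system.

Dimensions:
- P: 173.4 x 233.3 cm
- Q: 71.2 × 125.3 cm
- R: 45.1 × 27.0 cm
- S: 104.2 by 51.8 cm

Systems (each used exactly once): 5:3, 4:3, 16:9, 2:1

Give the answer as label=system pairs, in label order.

Ratios: P ≈ 1.345; Q ≈ 1.760; R ≈ 1.670; S ≈ 2.012.
Targets: 5:3 ≈ 1.667; 4:3 ≈ 1.333; 16:9 ≈ 1.778; 2:1 ≈ 2.000.

P=4:3, Q=16:9, R=5:3, S=2:1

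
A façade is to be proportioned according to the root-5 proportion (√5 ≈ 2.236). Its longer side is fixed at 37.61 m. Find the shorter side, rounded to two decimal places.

root-5 ≈ 2.23607.
Shorter side = 37.61 ÷ 2.23607 ≈ 16.8197 → 16.82 m.

16.82 m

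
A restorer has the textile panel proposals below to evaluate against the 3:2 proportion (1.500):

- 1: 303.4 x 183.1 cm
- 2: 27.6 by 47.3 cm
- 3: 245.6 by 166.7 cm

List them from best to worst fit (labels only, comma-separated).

1: 303.4/183.1 ≈ 1.657 → |1.657 − 1.500| = 0.157
2: 47.3/27.6 ≈ 1.714 → |1.714 − 1.500| = 0.214
3: 245.6/166.7 ≈ 1.473 → |1.473 − 1.500| = 0.027

3, 1, 2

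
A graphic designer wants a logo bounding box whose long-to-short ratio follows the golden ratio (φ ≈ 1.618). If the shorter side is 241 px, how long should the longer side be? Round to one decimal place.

golden ratio ≈ 1.61803.
Longer side = 241 × 1.61803 ≈ 389.945 → 389.9 px.

389.9 px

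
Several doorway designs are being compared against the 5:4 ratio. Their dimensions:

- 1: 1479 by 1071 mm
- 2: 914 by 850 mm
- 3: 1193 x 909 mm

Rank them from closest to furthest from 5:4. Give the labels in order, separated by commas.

3, 1, 2

1: 1479/1071 ≈ 1.381 → |1.381 − 1.250| = 0.131
2: 914/850 ≈ 1.075 → |1.075 − 1.250| = 0.175
3: 1193/909 ≈ 1.312 → |1.312 − 1.250| = 0.062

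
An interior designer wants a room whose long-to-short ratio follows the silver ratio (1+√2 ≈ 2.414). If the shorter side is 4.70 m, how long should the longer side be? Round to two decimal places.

silver ratio ≈ 2.41421.
Longer side = 4.70 × 2.41421 ≈ 11.3468 → 11.35 m.

11.35 m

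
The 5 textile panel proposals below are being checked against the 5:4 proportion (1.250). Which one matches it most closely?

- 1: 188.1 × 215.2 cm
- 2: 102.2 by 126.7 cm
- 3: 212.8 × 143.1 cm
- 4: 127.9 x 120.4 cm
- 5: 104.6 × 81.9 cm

Target 5:4 ≈ 1.250.
1: 1.144 (Δ0.106)  2: 1.240 (Δ0.010)  3: 1.487 (Δ0.237)  4: 1.062 (Δ0.188)  5: 1.277 (Δ0.027)

2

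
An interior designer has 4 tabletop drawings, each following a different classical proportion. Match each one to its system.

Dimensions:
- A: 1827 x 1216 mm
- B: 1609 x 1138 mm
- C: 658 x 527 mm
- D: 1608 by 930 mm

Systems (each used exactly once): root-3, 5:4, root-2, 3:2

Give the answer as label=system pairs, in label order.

A=3:2, B=root-2, C=5:4, D=root-3

A = 1827/1216 ≈ 1.502 → 3:2 (1.500)
B = 1609/1138 ≈ 1.414 → root-2 (1.414)
C = 658/527 ≈ 1.249 → 5:4 (1.250)
D = 1608/930 ≈ 1.729 → root-3 (1.732)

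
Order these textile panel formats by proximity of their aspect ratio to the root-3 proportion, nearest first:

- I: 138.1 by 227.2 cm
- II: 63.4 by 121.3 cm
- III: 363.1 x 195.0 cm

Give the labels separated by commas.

I, III, II

I: 227.2/138.1 ≈ 1.645 → |1.645 − 1.732| = 0.087
II: 121.3/63.4 ≈ 1.913 → |1.913 − 1.732| = 0.181
III: 363.1/195.0 ≈ 1.862 → |1.862 − 1.732| = 0.130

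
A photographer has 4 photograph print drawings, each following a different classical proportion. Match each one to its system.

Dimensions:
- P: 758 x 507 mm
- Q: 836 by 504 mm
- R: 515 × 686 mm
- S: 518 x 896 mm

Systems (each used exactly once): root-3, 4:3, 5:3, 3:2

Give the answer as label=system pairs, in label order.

Ratios: P ≈ 1.495; Q ≈ 1.659; R ≈ 1.332; S ≈ 1.730.
Targets: root-3 ≈ 1.732; 4:3 ≈ 1.333; 5:3 ≈ 1.667; 3:2 ≈ 1.500.

P=3:2, Q=5:3, R=4:3, S=root-3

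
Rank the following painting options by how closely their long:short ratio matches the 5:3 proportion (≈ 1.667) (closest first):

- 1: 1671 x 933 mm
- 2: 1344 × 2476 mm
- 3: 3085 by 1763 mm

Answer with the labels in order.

Ratios: 1 = 1671 / 933 ≈ 1.791; 2 = 2476 / 1344 ≈ 1.842; 3 = 3085 / 1763 ≈ 1.750.
|Δ from 1.667|: 1 0.124; 2 0.175; 3 0.083.

3, 1, 2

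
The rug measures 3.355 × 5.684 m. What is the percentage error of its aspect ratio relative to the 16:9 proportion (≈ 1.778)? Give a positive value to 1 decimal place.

Ratio = 5.684 / 3.355 ≈ 1.6942.
Ideal 16:9 ≈ 1.7778. |1.6942 − 1.7778| / 1.7778 ≈ 4.70% → 4.7%.

4.7%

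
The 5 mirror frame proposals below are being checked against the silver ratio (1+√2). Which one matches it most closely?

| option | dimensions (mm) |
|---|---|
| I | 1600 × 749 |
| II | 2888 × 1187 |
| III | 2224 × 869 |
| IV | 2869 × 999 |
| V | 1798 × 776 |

II

Ratios (long/short): I ≈ 2.136; II ≈ 2.433; III ≈ 2.559; IV ≈ 2.872; V ≈ 2.317.
silver ratio ≈ 2.414; option II is nearest (Δ 0.019).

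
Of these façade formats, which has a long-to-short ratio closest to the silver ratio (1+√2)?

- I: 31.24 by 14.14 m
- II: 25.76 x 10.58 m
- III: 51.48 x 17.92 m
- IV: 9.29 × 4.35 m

Target silver ratio ≈ 2.414.
I: 2.209 (Δ0.205)  II: 2.435 (Δ0.021)  III: 2.873 (Δ0.459)  IV: 2.136 (Δ0.278)

II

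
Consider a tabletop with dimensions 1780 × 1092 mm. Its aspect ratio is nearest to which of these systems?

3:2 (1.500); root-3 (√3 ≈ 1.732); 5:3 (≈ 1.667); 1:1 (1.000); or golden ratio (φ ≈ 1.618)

golden ratio

Ratio = 1780 / 1092 ≈ 1.630.
Distances: 3:2 1.500 (Δ 0.130); root-3 1.732 (Δ 0.102); 5:3 1.667 (Δ 0.037); 1:1 1.000 (Δ 0.630); golden ratio 1.618 (Δ 0.012).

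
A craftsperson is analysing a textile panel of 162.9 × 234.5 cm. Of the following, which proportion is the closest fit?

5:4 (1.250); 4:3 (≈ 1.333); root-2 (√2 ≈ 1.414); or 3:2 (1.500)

Ratio = 234.5 / 162.9 ≈ 1.440.
Distances: 5:4 1.250 (Δ 0.190); 4:3 1.333 (Δ 0.107); root-2 1.414 (Δ 0.026); 3:2 1.500 (Δ 0.060).

root-2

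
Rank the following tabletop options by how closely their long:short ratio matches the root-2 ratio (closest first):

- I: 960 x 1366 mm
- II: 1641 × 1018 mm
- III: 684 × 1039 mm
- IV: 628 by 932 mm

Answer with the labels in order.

I: 1366/960 ≈ 1.423 → |1.423 − 1.414| = 0.009
II: 1641/1018 ≈ 1.612 → |1.612 − 1.414| = 0.198
III: 1039/684 ≈ 1.519 → |1.519 − 1.414| = 0.105
IV: 932/628 ≈ 1.484 → |1.484 − 1.414| = 0.070

I, IV, III, II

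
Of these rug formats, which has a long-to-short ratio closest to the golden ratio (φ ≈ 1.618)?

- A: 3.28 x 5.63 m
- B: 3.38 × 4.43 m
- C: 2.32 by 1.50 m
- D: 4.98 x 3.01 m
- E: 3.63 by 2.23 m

E

Target golden ratio ≈ 1.618.
A: 1.716 (Δ0.098)  B: 1.311 (Δ0.307)  C: 1.547 (Δ0.071)  D: 1.654 (Δ0.036)  E: 1.628 (Δ0.010)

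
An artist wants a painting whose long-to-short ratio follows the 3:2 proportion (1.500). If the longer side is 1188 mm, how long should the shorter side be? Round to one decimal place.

3:2 = 1.50000.
Shorter side = 1188 ÷ 1.50000 ≈ 792.000 → 792.0 mm.

792.0 mm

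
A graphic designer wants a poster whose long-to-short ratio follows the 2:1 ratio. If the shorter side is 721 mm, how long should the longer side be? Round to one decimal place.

1442.0 mm

2:1 = 2.00000.
Longer side = 721 × 2.00000 ≈ 1442.000 → 1442.0 mm.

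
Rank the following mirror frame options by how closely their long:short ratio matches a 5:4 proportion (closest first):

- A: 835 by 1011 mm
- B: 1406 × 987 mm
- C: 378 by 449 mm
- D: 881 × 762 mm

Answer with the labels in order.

Ratios: A = 1011 / 835 ≈ 1.211; B = 1406 / 987 ≈ 1.425; C = 449 / 378 ≈ 1.188; D = 881 / 762 ≈ 1.156.
|Δ from 1.250|: A 0.039; B 0.175; C 0.062; D 0.094.

A, C, D, B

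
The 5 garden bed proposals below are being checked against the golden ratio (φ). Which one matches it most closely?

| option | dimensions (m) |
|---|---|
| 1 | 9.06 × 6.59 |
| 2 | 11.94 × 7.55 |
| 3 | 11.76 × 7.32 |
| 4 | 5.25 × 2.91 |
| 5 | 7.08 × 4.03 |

Ratios (long/short): 1 ≈ 1.375; 2 ≈ 1.581; 3 ≈ 1.607; 4 ≈ 1.804; 5 ≈ 1.757.
golden ratio ≈ 1.618; option 3 is nearest (Δ 0.011).

3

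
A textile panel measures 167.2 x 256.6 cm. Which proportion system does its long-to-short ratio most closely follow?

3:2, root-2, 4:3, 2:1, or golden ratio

256.6/167.2 ≈ 1.535. Nearest candidates are 3:2 (1.500, off by 0.035) and golden ratio (1.618, off by 0.083).

3:2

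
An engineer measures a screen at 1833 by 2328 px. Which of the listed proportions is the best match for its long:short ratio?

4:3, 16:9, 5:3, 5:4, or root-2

2328/1833 ≈ 1.270. Nearest candidates are 5:4 (1.250, off by 0.020) and 4:3 (1.333, off by 0.063).

5:4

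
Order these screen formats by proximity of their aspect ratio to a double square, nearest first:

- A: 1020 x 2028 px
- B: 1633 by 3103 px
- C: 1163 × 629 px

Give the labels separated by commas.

Ratios: A = 2028 / 1020 ≈ 1.988; B = 3103 / 1633 ≈ 1.900; C = 1163 / 629 ≈ 1.849.
|Δ from 2.000|: A 0.012; B 0.100; C 0.151.

A, B, C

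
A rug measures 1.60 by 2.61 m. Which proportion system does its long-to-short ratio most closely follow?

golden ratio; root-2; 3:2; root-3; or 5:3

Ratio = 2.61 / 1.60 ≈ 1.631.
Distances: golden ratio 1.618 (Δ 0.013); root-2 1.414 (Δ 0.217); 3:2 1.500 (Δ 0.131); root-3 1.732 (Δ 0.101); 5:3 1.667 (Δ 0.036).

golden ratio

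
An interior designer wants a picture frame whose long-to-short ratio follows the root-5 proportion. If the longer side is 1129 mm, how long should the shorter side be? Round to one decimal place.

504.9 mm

root-5 ≈ 2.23607.
Shorter side = 1129 ÷ 2.23607 ≈ 504.904 → 504.9 mm.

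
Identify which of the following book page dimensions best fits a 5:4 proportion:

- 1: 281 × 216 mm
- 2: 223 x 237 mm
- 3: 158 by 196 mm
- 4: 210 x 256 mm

3

Target 5:4 ≈ 1.250.
1: 1.301 (Δ0.051)  2: 1.063 (Δ0.187)  3: 1.241 (Δ0.009)  4: 1.219 (Δ0.031)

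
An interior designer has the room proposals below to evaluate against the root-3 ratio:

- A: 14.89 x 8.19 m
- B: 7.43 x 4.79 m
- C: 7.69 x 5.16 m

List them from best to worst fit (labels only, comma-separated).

Ratios: A = 14.89 / 8.19 ≈ 1.818; B = 7.43 / 4.79 ≈ 1.551; C = 7.69 / 5.16 ≈ 1.490.
|Δ from 1.732|: A 0.086; B 0.181; C 0.242.

A, B, C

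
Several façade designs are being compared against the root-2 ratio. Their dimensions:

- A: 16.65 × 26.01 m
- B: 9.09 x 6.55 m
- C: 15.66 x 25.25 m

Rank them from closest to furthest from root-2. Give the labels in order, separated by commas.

Ratios: A = 26.01 / 16.65 ≈ 1.562; B = 9.09 / 6.55 ≈ 1.388; C = 25.25 / 15.66 ≈ 1.612.
|Δ from 1.414|: A 0.148; B 0.026; C 0.198.

B, A, C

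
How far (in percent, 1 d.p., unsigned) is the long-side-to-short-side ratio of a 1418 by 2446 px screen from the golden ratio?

6.6%

Ratio = 2446 / 1418 ≈ 1.7250.
Ideal golden ratio ≈ 1.6180. |1.7250 − 1.6180| / 1.6180 ≈ 6.61% → 6.6%.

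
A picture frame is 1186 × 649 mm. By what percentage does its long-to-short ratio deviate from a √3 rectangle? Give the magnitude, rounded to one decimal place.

5.5%

Ratio = 1186 / 649 ≈ 1.8274.
Ideal root-3 ≈ 1.7321. |1.8274 − 1.7321| / 1.7321 ≈ 5.50% → 5.5%.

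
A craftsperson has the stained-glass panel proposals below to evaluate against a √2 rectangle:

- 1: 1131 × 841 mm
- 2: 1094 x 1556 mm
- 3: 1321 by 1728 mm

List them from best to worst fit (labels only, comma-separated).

1: 1131/841 ≈ 1.345 → |1.345 − 1.414| = 0.069
2: 1556/1094 ≈ 1.422 → |1.422 − 1.414| = 0.008
3: 1728/1321 ≈ 1.308 → |1.308 − 1.414| = 0.106

2, 1, 3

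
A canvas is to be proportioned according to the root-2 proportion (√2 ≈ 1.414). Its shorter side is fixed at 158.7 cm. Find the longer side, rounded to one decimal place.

root-2 ≈ 1.41421.
Longer side = 158.7 × 1.41421 ≈ 224.435 → 224.4 cm.

224.4 cm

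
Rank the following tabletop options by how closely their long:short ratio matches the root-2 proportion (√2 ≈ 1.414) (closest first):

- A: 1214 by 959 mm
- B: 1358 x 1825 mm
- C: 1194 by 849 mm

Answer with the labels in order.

Ratios: A = 1214 / 959 ≈ 1.266; B = 1825 / 1358 ≈ 1.344; C = 1194 / 849 ≈ 1.406.
|Δ from 1.414|: A 0.148; B 0.070; C 0.008.

C, B, A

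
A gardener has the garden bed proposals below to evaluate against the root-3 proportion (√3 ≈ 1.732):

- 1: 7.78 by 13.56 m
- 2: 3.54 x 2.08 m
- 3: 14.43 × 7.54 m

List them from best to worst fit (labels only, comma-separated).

1: 13.56/7.78 ≈ 1.743 → |1.743 − 1.732| = 0.011
2: 3.54/2.08 ≈ 1.702 → |1.702 − 1.732| = 0.030
3: 14.43/7.54 ≈ 1.914 → |1.914 − 1.732| = 0.182

1, 2, 3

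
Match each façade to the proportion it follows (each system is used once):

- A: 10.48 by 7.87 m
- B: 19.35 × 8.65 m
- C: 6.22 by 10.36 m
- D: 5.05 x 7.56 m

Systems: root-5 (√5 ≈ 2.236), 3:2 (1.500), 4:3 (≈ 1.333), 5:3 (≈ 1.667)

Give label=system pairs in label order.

Ratios: A ≈ 1.332; B ≈ 2.237; C ≈ 1.666; D ≈ 1.497.
Targets: root-5 ≈ 2.236; 3:2 ≈ 1.500; 4:3 ≈ 1.333; 5:3 ≈ 1.667.

A=4:3, B=root-5, C=5:3, D=3:2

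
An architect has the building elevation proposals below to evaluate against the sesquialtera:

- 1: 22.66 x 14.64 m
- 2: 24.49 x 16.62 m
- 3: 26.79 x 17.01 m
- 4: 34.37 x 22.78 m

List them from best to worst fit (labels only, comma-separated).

Ratios: 1 = 22.66 / 14.64 ≈ 1.548; 2 = 24.49 / 16.62 ≈ 1.474; 3 = 26.79 / 17.01 ≈ 1.575; 4 = 34.37 / 22.78 ≈ 1.509.
|Δ from 1.500|: 1 0.048; 2 0.026; 3 0.075; 4 0.009.

4, 2, 1, 3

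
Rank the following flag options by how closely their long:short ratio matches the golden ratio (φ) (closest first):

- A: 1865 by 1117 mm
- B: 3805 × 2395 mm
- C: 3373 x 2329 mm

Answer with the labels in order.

Ratios: A = 1865 / 1117 ≈ 1.670; B = 3805 / 2395 ≈ 1.589; C = 3373 / 2329 ≈ 1.448.
|Δ from 1.618|: A 0.052; B 0.029; C 0.170.

B, A, C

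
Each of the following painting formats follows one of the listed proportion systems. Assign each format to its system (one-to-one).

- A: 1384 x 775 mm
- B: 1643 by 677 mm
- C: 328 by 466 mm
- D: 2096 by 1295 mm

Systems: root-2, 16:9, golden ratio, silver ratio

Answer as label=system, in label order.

Ratios: A ≈ 1.786; B ≈ 2.427; C ≈ 1.421; D ≈ 1.619.
Targets: root-2 ≈ 1.414; 16:9 ≈ 1.778; golden ratio ≈ 1.618; silver ratio ≈ 2.414.

A=16:9, B=silver ratio, C=root-2, D=golden ratio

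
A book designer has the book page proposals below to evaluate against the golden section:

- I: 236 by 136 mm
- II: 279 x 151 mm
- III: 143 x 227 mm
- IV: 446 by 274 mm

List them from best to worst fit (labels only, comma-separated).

I: 236/136 ≈ 1.735 → |1.735 − 1.618| = 0.117
II: 279/151 ≈ 1.848 → |1.848 − 1.618| = 0.230
III: 227/143 ≈ 1.587 → |1.587 − 1.618| = 0.031
IV: 446/274 ≈ 1.628 → |1.628 − 1.618| = 0.010

IV, III, I, II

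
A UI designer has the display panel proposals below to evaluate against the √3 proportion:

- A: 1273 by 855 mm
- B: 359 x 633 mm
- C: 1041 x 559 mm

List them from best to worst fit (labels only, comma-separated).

Ratios: A = 1273 / 855 ≈ 1.489; B = 633 / 359 ≈ 1.763; C = 1041 / 559 ≈ 1.862.
|Δ from 1.732|: A 0.243; B 0.031; C 0.130.

B, C, A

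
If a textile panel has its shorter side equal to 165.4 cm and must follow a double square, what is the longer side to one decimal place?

330.8 cm

2:1 = 2.00000.
Longer side = 165.4 × 2.00000 ≈ 330.800 → 330.8 cm.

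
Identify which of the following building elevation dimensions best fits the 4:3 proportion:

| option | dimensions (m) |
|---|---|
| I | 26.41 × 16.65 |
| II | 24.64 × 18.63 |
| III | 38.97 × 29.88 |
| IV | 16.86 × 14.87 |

Target 4:3 ≈ 1.333.
I: 1.586 (Δ0.253)  II: 1.323 (Δ0.010)  III: 1.304 (Δ0.029)  IV: 1.134 (Δ0.199)

II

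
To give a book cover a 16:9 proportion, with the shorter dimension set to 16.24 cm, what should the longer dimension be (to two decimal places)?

16:9 ≈ 1.77778.
Longer side = 16.24 × 1.77778 ≈ 28.8711 → 28.87 cm.

28.87 cm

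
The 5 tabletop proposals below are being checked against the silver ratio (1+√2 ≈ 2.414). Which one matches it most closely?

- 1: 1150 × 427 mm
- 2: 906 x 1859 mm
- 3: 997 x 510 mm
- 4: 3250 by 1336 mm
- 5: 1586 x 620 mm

4

Ratios (long/short): 1 ≈ 2.693; 2 ≈ 2.052; 3 ≈ 1.955; 4 ≈ 2.433; 5 ≈ 2.558.
silver ratio ≈ 2.414; option 4 is nearest (Δ 0.019).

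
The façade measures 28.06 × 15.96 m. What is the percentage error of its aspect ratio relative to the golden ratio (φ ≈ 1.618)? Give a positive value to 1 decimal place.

8.7%

Ratio = 28.06 / 15.96 ≈ 1.7581.
Ideal golden ratio ≈ 1.6180. |1.7581 − 1.6180| / 1.6180 ≈ 8.66% → 8.7%.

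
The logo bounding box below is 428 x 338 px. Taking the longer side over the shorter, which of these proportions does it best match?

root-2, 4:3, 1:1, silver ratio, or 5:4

Ratio = 428 / 338 ≈ 1.266.
Distances: root-2 1.414 (Δ 0.148); 4:3 1.333 (Δ 0.067); 1:1 1.000 (Δ 0.266); silver ratio 2.414 (Δ 1.148); 5:4 1.250 (Δ 0.016).

5:4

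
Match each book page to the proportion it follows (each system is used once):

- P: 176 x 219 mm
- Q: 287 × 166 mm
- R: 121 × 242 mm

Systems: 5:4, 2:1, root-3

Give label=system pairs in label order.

P=5:4, Q=root-3, R=2:1

Ratios: P ≈ 1.244; Q ≈ 1.729; R ≈ 2.000.
Targets: 5:4 ≈ 1.250; 2:1 ≈ 2.000; root-3 ≈ 1.732.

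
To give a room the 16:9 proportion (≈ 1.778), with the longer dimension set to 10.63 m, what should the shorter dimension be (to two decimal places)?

5.98 m

16:9 ≈ 1.77778.
Shorter side = 10.63 ÷ 1.77778 ≈ 5.9794 → 5.98 m.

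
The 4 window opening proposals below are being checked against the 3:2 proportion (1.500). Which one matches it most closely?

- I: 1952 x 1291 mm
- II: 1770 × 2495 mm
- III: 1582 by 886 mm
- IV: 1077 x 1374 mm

I

Target 3:2 ≈ 1.500.
I: 1.512 (Δ0.012)  II: 1.410 (Δ0.090)  III: 1.786 (Δ0.286)  IV: 1.276 (Δ0.224)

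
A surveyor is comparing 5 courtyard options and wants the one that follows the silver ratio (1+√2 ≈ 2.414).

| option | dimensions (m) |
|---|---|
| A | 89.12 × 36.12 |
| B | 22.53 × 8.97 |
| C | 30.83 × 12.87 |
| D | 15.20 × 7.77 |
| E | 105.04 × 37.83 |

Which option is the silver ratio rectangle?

Target silver ratio ≈ 2.414.
A: 2.467 (Δ0.053)  B: 2.512 (Δ0.098)  C: 2.395 (Δ0.019)  D: 1.956 (Δ0.458)  E: 2.777 (Δ0.363)

C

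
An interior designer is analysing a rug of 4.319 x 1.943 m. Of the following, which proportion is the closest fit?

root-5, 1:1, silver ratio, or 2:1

root-5

4.319/1.943 ≈ 2.223. Nearest candidates are root-5 (2.236, off by 0.013) and silver ratio (2.414, off by 0.191).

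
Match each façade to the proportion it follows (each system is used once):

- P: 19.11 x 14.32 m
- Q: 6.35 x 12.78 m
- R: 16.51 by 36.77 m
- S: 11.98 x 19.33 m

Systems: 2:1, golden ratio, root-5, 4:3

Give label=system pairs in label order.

P=4:3, Q=2:1, R=root-5, S=golden ratio

P = 19.11/14.32 ≈ 1.334 → 4:3 (1.333)
Q = 12.78/6.35 ≈ 2.013 → 2:1 (2.000)
R = 36.77/16.51 ≈ 2.227 → root-5 (2.236)
S = 19.33/11.98 ≈ 1.614 → golden ratio (1.618)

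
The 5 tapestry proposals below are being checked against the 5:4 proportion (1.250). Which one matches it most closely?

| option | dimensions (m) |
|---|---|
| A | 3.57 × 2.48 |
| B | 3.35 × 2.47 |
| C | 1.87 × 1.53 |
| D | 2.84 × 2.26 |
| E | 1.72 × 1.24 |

D

Ratios (long/short): A ≈ 1.440; B ≈ 1.356; C ≈ 1.222; D ≈ 1.257; E ≈ 1.387.
5:4 ≈ 1.250; option D is nearest (Δ 0.007).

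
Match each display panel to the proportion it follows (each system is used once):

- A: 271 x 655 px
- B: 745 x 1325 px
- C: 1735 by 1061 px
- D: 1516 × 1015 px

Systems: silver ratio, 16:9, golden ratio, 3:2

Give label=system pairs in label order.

Ratios: A ≈ 2.417; B ≈ 1.779; C ≈ 1.635; D ≈ 1.494.
Targets: silver ratio ≈ 2.414; 16:9 ≈ 1.778; golden ratio ≈ 1.618; 3:2 ≈ 1.500.

A=silver ratio, B=16:9, C=golden ratio, D=3:2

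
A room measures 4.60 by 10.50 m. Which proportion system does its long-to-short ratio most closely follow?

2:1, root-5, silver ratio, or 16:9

10.50/4.60 ≈ 2.283. Nearest candidates are root-5 (2.236, off by 0.047) and silver ratio (2.414, off by 0.131).

root-5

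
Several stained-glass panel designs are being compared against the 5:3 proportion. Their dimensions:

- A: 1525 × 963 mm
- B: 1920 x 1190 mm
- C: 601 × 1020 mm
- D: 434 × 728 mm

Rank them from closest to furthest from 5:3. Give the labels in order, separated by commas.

A: 1525/963 ≈ 1.584 → |1.584 − 1.667| = 0.083
B: 1920/1190 ≈ 1.613 → |1.613 − 1.667| = 0.054
C: 1020/601 ≈ 1.697 → |1.697 − 1.667| = 0.030
D: 728/434 ≈ 1.677 → |1.677 − 1.667| = 0.010

D, C, B, A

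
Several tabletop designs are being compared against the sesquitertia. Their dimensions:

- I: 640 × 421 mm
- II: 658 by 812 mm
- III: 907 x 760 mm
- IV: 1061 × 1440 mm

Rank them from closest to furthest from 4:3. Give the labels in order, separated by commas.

IV, II, III, I

I: 640/421 ≈ 1.520 → |1.520 − 1.333| = 0.187
II: 812/658 ≈ 1.234 → |1.234 − 1.333| = 0.099
III: 907/760 ≈ 1.193 → |1.193 − 1.333| = 0.140
IV: 1440/1061 ≈ 1.357 → |1.357 − 1.333| = 0.024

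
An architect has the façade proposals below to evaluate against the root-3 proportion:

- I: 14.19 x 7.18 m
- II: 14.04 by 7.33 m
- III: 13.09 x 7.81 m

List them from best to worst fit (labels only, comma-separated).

III, II, I

I: 14.19/7.18 ≈ 1.976 → |1.976 − 1.732| = 0.244
II: 14.04/7.33 ≈ 1.915 → |1.915 − 1.732| = 0.183
III: 13.09/7.81 ≈ 1.676 → |1.676 − 1.732| = 0.056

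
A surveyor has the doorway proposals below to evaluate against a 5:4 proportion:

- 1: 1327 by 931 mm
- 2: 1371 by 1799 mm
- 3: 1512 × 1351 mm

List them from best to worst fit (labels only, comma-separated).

2, 3, 1

Ratios: 1 = 1327 / 931 ≈ 1.425; 2 = 1799 / 1371 ≈ 1.312; 3 = 1512 / 1351 ≈ 1.119.
|Δ from 1.250|: 1 0.175; 2 0.062; 3 0.131.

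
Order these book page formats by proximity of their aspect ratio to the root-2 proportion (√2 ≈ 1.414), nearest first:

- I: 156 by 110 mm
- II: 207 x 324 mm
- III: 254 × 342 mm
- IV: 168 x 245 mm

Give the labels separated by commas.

I, IV, III, II

I: 156/110 ≈ 1.418 → |1.418 − 1.414| = 0.004
II: 324/207 ≈ 1.565 → |1.565 − 1.414| = 0.151
III: 342/254 ≈ 1.346 → |1.346 − 1.414| = 0.068
IV: 245/168 ≈ 1.458 → |1.458 − 1.414| = 0.044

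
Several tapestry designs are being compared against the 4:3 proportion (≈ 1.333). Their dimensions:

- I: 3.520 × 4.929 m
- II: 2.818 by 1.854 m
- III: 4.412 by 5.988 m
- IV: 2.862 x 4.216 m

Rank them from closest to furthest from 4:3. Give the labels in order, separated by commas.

Ratios: I = 4.929 / 3.520 ≈ 1.400; II = 2.818 / 1.854 ≈ 1.520; III = 5.988 / 4.412 ≈ 1.357; IV = 4.216 / 2.862 ≈ 1.473.
|Δ from 1.333|: I 0.067; II 0.187; III 0.024; IV 0.140.

III, I, IV, II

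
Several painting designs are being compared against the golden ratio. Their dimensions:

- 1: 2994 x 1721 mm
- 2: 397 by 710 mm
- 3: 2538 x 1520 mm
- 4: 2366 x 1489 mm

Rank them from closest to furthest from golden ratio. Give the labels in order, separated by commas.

Ratios: 1 = 2994 / 1721 ≈ 1.740; 2 = 710 / 397 ≈ 1.788; 3 = 2538 / 1520 ≈ 1.670; 4 = 2366 / 1489 ≈ 1.589.
|Δ from 1.618|: 1 0.122; 2 0.170; 3 0.052; 4 0.029.

4, 3, 1, 2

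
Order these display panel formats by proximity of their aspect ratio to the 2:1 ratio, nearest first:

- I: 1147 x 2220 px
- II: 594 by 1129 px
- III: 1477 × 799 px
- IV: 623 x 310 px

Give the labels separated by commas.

Ratios: I = 2220 / 1147 ≈ 1.935; II = 1129 / 594 ≈ 1.901; III = 1477 / 799 ≈ 1.849; IV = 623 / 310 ≈ 2.010.
|Δ from 2.000|: I 0.065; II 0.099; III 0.151; IV 0.010.

IV, I, II, III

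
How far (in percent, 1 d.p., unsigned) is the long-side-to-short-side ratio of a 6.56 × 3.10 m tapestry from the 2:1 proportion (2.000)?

5.8%

Ratio = 6.56 / 3.10 ≈ 2.1161.
Ideal 2:1 = 2.0000. |2.1161 − 2.0000| / 2.0000 ≈ 5.80% → 5.8%.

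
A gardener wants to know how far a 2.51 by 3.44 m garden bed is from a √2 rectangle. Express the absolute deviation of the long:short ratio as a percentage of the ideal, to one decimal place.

Ratio = 3.44 / 2.51 ≈ 1.3705.
Ideal root-2 ≈ 1.4142. |1.3705 − 1.4142| / 1.4142 ≈ 3.09% → 3.1%.

3.1%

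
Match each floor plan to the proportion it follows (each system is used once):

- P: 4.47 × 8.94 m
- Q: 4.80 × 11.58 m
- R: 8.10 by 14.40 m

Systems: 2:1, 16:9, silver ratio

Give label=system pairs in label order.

P=2:1, Q=silver ratio, R=16:9

Ratios: P ≈ 2.000; Q ≈ 2.413; R ≈ 1.778.
Targets: 2:1 ≈ 2.000; 16:9 ≈ 1.778; silver ratio ≈ 2.414.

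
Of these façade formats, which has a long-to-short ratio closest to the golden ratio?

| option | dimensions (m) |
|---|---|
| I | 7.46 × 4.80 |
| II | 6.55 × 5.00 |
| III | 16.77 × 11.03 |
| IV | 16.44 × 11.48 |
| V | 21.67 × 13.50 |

Ratios (long/short): I ≈ 1.554; II ≈ 1.310; III ≈ 1.520; IV ≈ 1.432; V ≈ 1.605.
golden ratio ≈ 1.618; option V is nearest (Δ 0.013).

V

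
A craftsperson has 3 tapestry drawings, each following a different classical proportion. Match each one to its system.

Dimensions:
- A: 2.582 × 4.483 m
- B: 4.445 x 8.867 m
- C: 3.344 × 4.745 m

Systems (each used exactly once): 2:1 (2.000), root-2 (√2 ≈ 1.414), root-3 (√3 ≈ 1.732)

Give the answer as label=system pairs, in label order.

A = 4.483/2.582 ≈ 1.736 → root-3 (1.732)
B = 8.867/4.445 ≈ 1.995 → 2:1 (2.000)
C = 4.745/3.344 ≈ 1.419 → root-2 (1.414)

A=root-3, B=2:1, C=root-2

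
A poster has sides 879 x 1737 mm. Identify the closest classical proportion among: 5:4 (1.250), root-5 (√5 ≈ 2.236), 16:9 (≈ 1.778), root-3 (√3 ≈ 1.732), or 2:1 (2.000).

1737/879 ≈ 1.976. Nearest candidates are 2:1 (2.000, off by 0.024) and 16:9 (1.778, off by 0.198).

2:1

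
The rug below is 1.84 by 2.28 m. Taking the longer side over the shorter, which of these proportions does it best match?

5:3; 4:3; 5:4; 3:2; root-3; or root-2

2.28/1.84 ≈ 1.239. Nearest candidates are 5:4 (1.250, off by 0.011) and 4:3 (1.333, off by 0.094).

5:4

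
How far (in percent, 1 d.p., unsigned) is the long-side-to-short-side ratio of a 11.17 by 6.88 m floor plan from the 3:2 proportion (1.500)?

Ratio = 11.17 / 6.88 ≈ 1.6235.
Ideal 3:2 = 1.5000. |1.6235 − 1.5000| / 1.5000 ≈ 8.23% → 8.2%.

8.2%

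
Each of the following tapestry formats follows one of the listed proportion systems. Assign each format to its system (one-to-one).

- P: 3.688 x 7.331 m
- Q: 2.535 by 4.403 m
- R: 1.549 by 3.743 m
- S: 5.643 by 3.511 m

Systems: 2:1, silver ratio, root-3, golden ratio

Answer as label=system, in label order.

Ratios: P ≈ 1.988; Q ≈ 1.737; R ≈ 2.416; S ≈ 1.607.
Targets: 2:1 ≈ 2.000; silver ratio ≈ 2.414; root-3 ≈ 1.732; golden ratio ≈ 1.618.

P=2:1, Q=root-3, R=silver ratio, S=golden ratio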